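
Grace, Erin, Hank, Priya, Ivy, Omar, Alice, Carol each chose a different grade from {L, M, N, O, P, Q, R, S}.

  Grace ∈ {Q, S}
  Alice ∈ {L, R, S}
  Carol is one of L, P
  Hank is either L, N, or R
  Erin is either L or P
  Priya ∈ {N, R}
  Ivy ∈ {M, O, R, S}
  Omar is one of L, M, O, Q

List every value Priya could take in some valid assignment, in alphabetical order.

Erin and Carol share exactly the 2 values {L, P}; by pigeonhole those values go to them, so strike L, P from Hank, Omar, Alice.
Hank and Priya between them cover only {N, R} — a naked pair. Remove those values from Ivy, Alice.
Alice's domain is down to {S}, so Alice = S. Eliminate S elsewhere: Grace, Ivy.
Grace's domain is down to {Q}, so Grace = Q. Strike Q from Omar.
No further eliminations apply; Priya can still be any of N, R.

N, R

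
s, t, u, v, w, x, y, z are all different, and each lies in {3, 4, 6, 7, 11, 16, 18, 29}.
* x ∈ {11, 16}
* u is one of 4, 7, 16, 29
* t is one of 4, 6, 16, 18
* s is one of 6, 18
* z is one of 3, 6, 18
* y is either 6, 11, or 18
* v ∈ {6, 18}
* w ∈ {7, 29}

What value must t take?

4

Among the 8 variables, 3 fits only z (and all 8 values in {3, 4, 6, 7, 11, 16, 18, 29} must be used), so z = 3.
s and v between them cover only {6, 18} — a naked pair. Remove those values from t, y.
y's domain is down to {11}, so y = 11. Strike 11 from x.
x's domain is down to {16}, so x = 16. Strike 16 from t, u.
So t = 4.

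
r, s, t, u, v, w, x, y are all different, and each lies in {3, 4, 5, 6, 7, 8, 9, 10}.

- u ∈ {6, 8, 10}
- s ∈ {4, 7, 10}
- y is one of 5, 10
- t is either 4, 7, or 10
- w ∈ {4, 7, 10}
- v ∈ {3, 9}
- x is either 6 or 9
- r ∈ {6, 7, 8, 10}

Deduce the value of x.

The 8 variables draw from only 8 values {3, 4, 5, 6, 7, 8, 9, 10}, so each is used; only v can be 3, hence v = 3.
The 7 still-open variables draw from only 7 values {4, 5, 6, 7, 8, 9, 10}, so each is used; only y can be 5, hence y = 5.
The 6 still-open variables together cover exactly {4, 6, 7, 8, 9, 10} — 6 values for 6 variables — and 9 appears only in x's list, so x = 9.

9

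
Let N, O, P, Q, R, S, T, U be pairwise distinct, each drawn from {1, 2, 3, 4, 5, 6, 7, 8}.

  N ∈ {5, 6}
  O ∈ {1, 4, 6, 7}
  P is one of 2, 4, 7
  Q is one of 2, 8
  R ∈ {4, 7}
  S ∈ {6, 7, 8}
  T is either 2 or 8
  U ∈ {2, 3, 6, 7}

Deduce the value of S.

Among the 8 variables, 1 fits only O (and all 8 values in {1, 2, 3, 4, 5, 6, 7, 8} must be used), so O = 1.
The 7 still-open variables together cover exactly {2, 3, 4, 5, 6, 7, 8} — 7 values for 7 variables — and 3 appears only in U's list, so U = 3.
Among the 6 still-open variables, 5 fits only N (and all 6 values in {2, 4, 5, 6, 7, 8} must be used), so N = 5.
The 5 still-open variables draw from only 5 values {2, 4, 6, 7, 8}, so each is used; only S can be 6, hence S = 6.

6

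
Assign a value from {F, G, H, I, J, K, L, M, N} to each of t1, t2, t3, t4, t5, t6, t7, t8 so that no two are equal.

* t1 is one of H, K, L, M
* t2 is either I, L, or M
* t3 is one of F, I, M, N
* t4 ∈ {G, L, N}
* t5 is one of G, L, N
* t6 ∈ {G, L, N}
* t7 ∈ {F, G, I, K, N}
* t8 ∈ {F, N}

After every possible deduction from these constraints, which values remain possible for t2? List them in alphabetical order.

Among the 8 variables, H fits only t1 (and all 8 values in {F, G, H, I, K, L, M, N} must be used), so t1 = H.
The 7 still-open variables draw from only 7 values {F, G, I, K, L, M, N}, so each is used; only t7 can be K, hence t7 = K.
t4, t5, t6 share exactly the 3 values {G, L, N}; by pigeonhole those values go to them, so strike G, L, N from t2, t3, t8.
t8's domain is down to {F}, so t8 = F. Eliminate F elsewhere: t3.
No further eliminations apply; t2 can still be any of I, M.

I, M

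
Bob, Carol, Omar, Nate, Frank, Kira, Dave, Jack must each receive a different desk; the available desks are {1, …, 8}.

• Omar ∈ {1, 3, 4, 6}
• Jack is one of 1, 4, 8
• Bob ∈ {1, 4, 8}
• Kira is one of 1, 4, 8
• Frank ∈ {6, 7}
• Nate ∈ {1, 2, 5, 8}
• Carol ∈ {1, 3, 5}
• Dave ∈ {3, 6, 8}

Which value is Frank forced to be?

7

The 8 variables draw from only 8 values {1, 2, 3, 4, 5, 6, 7, 8}, so each is used; only Nate can be 2, hence Nate = 2.
The 7 still-open variables draw from only 7 values {1, 3, 4, 5, 6, 7, 8}, so each is used; only Carol can be 5, hence Carol = 5.
The 6 still-open variables draw from only 6 values {1, 3, 4, 6, 7, 8}, so each is used; only Frank can be 7, hence Frank = 7.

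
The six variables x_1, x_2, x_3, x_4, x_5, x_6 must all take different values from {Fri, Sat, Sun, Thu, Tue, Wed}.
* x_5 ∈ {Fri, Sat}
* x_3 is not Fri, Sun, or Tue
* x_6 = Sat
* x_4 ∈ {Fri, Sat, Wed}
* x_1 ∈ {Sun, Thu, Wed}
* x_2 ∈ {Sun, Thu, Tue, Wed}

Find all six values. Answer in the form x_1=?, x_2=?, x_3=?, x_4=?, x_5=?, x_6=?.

x_1=Sun, x_2=Tue, x_3=Thu, x_4=Wed, x_5=Fri, x_6=Sat

x_6 must be Sat (only option left). Eliminate Sat elsewhere: x_3, x_4, x_5.
x_5 has just one choice, so x_5 = Fri. Eliminate Fri elsewhere: x_4.
x_4's domain is down to {Wed}, so x_4 = Wed. So x_1, x_2, x_3 can't be Wed.
That leaves x_3 = Thu. So x_1, x_2 can't be Thu.
x_1's domain is down to {Sun}, so x_1 = Sun. Strike Sun from x_2.
That leaves x_2 = Tue.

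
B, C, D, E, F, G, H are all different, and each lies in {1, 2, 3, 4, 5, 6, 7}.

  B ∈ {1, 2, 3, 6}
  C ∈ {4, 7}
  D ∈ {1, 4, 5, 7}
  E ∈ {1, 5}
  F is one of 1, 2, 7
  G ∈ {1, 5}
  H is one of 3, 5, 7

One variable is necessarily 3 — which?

Among the 7 variables, 6 fits only B (and all 7 values in {1, 2, 3, 4, 5, 6, 7} must be used), so B = 6.
The 6 still-open variables together cover exactly {1, 2, 3, 4, 5, 7} — 6 values for 6 variables — and 2 appears only in F's list, so F = 2.
The 5 still-open variables together cover exactly {1, 3, 4, 5, 7} — 5 values for 5 variables — and 3 appears only in H's list, so H = 3.

H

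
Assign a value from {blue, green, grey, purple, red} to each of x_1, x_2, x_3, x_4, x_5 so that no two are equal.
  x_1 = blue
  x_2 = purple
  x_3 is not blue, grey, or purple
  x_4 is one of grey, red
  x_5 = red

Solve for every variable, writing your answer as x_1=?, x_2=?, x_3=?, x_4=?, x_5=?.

x_1 has just one choice, so x_1 = blue.
x_2 has just one choice, so x_2 = purple.
x_5's domain is down to {red}, so x_5 = red. Strike red from x_3, x_4.
x_3 must be green (only option left).
That leaves x_4 = grey.

x_1=blue, x_2=purple, x_3=green, x_4=grey, x_5=red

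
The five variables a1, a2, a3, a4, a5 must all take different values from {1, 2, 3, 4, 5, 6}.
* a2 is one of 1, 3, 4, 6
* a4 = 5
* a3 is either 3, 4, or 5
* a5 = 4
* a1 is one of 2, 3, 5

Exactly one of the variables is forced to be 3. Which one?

a3

a4 has just one choice, so a4 = 5. Remove 5 from a1, a3.
a5 must be 4 (only option left). So a2, a3 can't be 4.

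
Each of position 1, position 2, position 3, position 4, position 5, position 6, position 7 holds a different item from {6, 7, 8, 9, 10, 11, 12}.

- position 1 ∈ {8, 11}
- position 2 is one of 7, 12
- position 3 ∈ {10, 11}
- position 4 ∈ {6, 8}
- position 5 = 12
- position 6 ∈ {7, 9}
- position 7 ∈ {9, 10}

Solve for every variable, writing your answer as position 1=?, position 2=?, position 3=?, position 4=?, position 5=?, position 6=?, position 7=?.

position 1=8, position 2=7, position 3=11, position 4=6, position 5=12, position 6=9, position 7=10

position 5 must be 12 (only option left). So position 2 can't be 12.
position 2 must be 7 (only option left). Eliminate 7 elsewhere: position 6.
That leaves position 6 = 9. Eliminate 9 elsewhere: position 7.
position 7's domain is down to {10}, so position 7 = 10. So position 3 can't be 10.
That leaves position 3 = 11. Remove 11 from position 1.
position 1 has just one choice, so position 1 = 8. So position 4 can't be 8.
position 4's domain is down to {6}, so position 4 = 6.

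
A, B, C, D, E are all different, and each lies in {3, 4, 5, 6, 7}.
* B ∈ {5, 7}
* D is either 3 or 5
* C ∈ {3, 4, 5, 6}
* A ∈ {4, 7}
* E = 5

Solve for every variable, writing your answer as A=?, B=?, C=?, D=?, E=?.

A=4, B=7, C=6, D=3, E=5

E's domain is down to {5}, so E = 5. So B, C, D can't be 5.
B has just one choice, so B = 7. Eliminate 7 elsewhere: A.
D has just one choice, so D = 3. Eliminate 3 elsewhere: C.
A must be 4 (only option left). So C can't be 4.
That leaves C = 6.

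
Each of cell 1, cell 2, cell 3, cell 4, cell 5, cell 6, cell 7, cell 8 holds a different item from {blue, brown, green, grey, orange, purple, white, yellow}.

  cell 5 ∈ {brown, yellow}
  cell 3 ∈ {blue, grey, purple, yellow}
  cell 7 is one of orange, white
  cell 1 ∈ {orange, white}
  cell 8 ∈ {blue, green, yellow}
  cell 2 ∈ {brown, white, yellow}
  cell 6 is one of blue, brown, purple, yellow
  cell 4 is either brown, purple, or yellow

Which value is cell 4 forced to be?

purple

Among the 8 variables, green fits only cell 8 (and all 8 values in {blue, brown, green, grey, orange, purple, white, yellow} must be used), so cell 8 = green.
Among the 7 still-open variables, grey fits only cell 3 (and all 7 values in {blue, brown, grey, orange, purple, white, yellow} must be used), so cell 3 = grey.
The 6 still-open variables together cover exactly {blue, brown, orange, purple, white, yellow} — 6 values for 6 variables — and blue appears only in cell 6's list, so cell 6 = blue.
Among the 5 still-open variables, purple fits only cell 4 (and all 5 values in {brown, orange, purple, white, yellow} must be used), so cell 4 = purple.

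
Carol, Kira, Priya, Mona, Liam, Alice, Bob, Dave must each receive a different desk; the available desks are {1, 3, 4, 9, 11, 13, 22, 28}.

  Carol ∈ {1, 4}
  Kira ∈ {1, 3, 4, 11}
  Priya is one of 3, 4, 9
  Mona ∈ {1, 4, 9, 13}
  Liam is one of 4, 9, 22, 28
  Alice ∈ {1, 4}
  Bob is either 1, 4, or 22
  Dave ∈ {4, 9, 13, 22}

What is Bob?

Among the 8 variables, 11 fits only Kira (and all 8 values in {1, 3, 4, 9, 11, 13, 22, 28} must be used), so Kira = 11.
Among the 7 still-open variables, 3 fits only Priya (and all 7 values in {1, 3, 4, 9, 13, 22, 28} must be used), so Priya = 3.
The 6 still-open variables together cover exactly {1, 4, 9, 13, 22, 28} — 6 values for 6 variables — and 28 appears only in Liam's list, so Liam = 28.
The 2 variables Carol and Alice are confined to {1, 4}, which locks those values in; drop them from Mona, Bob, Dave.
So Bob = 22.

22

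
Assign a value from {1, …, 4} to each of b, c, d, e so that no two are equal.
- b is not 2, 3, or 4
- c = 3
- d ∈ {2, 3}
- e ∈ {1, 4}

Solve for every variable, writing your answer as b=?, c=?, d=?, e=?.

b must be 1 (only option left). Strike 1 from e.
c must be 3 (only option left). Eliminate 3 elsewhere: d.
That leaves d = 2.
e has just one choice, so e = 4.

b=1, c=3, d=2, e=4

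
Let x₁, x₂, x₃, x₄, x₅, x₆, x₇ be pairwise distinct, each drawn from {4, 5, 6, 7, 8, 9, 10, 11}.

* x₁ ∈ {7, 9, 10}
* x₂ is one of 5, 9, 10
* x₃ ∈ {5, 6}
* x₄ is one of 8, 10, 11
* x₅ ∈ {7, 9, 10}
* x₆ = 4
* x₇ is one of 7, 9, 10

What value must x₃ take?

x₆ has just one choice, so x₆ = 4.
The 3 variables x₁, x₅, x₇ are confined to {7, 9, 10}, which locks those values in; drop them from x₂, x₄.
x₂ has just one choice, so x₂ = 5. Eliminate 5 elsewhere: x₃.
So x₃ = 6.

6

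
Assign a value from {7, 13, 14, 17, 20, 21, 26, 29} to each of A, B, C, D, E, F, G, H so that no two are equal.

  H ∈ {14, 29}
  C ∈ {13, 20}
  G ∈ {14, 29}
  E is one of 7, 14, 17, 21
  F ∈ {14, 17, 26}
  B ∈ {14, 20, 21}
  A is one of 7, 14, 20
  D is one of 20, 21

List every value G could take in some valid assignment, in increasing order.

The 8 variables draw from only 8 values {7, 13, 14, 17, 20, 21, 26, 29}, so each is used; only C can be 13, hence C = 13.
The 7 still-open variables draw from only 7 values {7, 14, 17, 20, 21, 26, 29}, so each is used; only F can be 26, hence F = 26.
The 6 still-open variables draw from only 6 values {7, 14, 17, 20, 21, 29}, so each is used; only E can be 17, hence E = 17.
The 5 still-open variables together cover exactly {7, 14, 20, 21, 29} — 5 values for 5 variables — and 7 appears only in A's list, so A = 7.
The 2 variables G and H are confined to {14, 29}, which locks those values in; drop them from B.
No further eliminations apply; G can still be any of 14, 29.

14, 29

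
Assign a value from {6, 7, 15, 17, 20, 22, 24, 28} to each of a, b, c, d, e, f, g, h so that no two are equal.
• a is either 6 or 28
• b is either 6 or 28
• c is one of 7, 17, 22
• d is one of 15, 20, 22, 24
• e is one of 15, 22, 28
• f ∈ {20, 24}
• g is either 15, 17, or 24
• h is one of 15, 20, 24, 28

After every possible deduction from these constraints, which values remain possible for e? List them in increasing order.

The 8 variables together cover exactly {6, 7, 15, 17, 20, 22, 24, 28} — 8 values for 8 variables — and 7 appears only in c's list, so c = 7.
Among the 7 still-open variables, 17 fits only g (and all 7 values in {6, 15, 17, 20, 22, 24, 28} must be used), so g = 17.
The 2 variables a and b are confined to {6, 28}, which locks those values in; drop them from e, h.
No further eliminations apply; e can still be any of 15, 22.

15, 22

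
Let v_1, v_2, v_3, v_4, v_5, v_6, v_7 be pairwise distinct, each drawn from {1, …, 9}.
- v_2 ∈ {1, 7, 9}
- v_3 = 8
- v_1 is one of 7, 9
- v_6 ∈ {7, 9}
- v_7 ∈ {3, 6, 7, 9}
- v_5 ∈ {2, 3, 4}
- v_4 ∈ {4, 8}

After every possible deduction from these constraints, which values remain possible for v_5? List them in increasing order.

v_3's domain is down to {8}, so v_3 = 8. Eliminate 8 elsewhere: v_4.
That leaves v_4 = 4. Eliminate 4 elsewhere: v_5.
The 2 variables v_1 and v_6 are confined to {7, 9}, which locks those values in; drop them from v_2, v_7.
That leaves v_2 = 1.
No further eliminations apply; v_5 can still be any of 2, 3.

2, 3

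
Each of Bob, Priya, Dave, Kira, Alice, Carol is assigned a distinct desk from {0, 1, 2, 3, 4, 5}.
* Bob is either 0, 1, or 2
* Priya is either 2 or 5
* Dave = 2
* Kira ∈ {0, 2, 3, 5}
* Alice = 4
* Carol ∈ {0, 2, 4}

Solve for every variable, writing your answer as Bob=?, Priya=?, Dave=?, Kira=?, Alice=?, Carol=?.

Bob=1, Priya=5, Dave=2, Kira=3, Alice=4, Carol=0

Dave has just one choice, so Dave = 2. So Bob, Priya, Kira, Carol can't be 2.
Alice's domain is down to {4}, so Alice = 4. So Carol can't be 4.
Carol must be 0 (only option left). Eliminate 0 elsewhere: Bob, Kira.
That leaves Bob = 1.
Priya's domain is down to {5}, so Priya = 5. So Kira can't be 5.
Kira has just one choice, so Kira = 3.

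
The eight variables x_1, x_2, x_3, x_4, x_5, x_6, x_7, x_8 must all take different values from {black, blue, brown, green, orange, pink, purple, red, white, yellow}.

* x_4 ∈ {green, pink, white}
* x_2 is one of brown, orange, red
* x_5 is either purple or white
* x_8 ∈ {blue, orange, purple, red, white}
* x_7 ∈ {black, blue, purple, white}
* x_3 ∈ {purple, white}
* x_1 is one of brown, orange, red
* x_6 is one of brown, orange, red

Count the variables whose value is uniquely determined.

2

x_3 and x_5 share exactly the 2 values {purple, white}; by pigeonhole those values go to them, so strike purple, white from x_4, x_7, x_8.
x_1, x_2, x_6 between them cover only {brown, orange, red} — a naked triple. Remove those values from x_8.
x_8 must be blue (only option left). So x_7 can't be blue.
That leaves x_7 = black.
Determined: x_7=black, x_8=blue. The other variables each still have more than one consistent value. That makes 2.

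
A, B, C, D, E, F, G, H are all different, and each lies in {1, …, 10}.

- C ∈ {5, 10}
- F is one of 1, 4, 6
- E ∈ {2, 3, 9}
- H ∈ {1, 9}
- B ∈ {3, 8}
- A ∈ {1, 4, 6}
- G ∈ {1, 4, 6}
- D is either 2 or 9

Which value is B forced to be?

8

A, F, G share exactly the 3 values {1, 4, 6}; by pigeonhole those values go to them, so strike 1, 4, 6 from H.
H's domain is down to {9}, so H = 9. So D, E can't be 9.
D must be 2 (only option left). Strike 2 from E.
E has just one choice, so E = 3. Strike 3 from B.
So B = 8.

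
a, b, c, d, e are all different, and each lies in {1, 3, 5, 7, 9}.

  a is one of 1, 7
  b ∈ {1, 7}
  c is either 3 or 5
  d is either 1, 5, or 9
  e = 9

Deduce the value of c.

3

e has just one choice, so e = 9. So d can't be 9.
The 4 still-open variables together cover exactly {1, 3, 5, 7} — 4 values for 4 variables — and 3 appears only in c's list, so c = 3.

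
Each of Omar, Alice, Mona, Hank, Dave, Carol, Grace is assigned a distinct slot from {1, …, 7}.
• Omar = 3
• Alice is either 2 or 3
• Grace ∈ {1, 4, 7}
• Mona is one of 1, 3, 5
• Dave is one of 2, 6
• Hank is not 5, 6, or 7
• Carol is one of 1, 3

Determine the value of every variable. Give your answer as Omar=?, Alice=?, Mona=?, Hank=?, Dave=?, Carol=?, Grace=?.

Omar must be 3 (only option left). Strike 3 from Alice, Mona, Hank, Carol.
Alice has just one choice, so Alice = 2. So Hank, Dave can't be 2.
Dave has just one choice, so Dave = 6.
Carol has just one choice, so Carol = 1. Strike 1 from Mona, Hank, Grace.
Mona's domain is down to {5}, so Mona = 5.
Hank must be 4 (only option left). Eliminate 4 elsewhere: Grace.
Grace's domain is down to {7}, so Grace = 7.

Omar=3, Alice=2, Mona=5, Hank=4, Dave=6, Carol=1, Grace=7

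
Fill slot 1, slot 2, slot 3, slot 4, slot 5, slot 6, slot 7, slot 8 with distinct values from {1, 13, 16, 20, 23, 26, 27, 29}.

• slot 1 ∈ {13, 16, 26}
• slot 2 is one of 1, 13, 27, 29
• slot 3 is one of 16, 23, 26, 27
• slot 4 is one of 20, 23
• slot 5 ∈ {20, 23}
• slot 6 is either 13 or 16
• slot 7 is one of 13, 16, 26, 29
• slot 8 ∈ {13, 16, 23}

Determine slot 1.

26

The 8 variables draw from only 8 values {1, 13, 16, 20, 23, 26, 27, 29}, so each is used; only slot 2 can be 1, hence slot 2 = 1.
Among the 7 still-open variables, 27 fits only slot 3 (and all 7 values in {13, 16, 20, 23, 26, 27, 29} must be used), so slot 3 = 27.
The 6 still-open variables together cover exactly {13, 16, 20, 23, 26, 29} — 6 values for 6 variables — and 29 appears only in slot 7's list, so slot 7 = 29.
The 5 still-open variables draw from only 5 values {13, 16, 20, 23, 26}, so each is used; only slot 1 can be 26, hence slot 1 = 26.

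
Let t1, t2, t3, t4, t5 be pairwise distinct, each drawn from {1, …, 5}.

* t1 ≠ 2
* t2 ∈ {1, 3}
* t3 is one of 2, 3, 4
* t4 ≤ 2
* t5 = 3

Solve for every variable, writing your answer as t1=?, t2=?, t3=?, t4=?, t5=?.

t1=5, t2=1, t3=4, t4=2, t5=3

t5 must be 3 (only option left). So t1, t2, t3 can't be 3.
t2 must be 1 (only option left). Eliminate 1 elsewhere: t1, t4.
That leaves t4 = 2. Eliminate 2 elsewhere: t3.
t3 has just one choice, so t3 = 4. Strike 4 from t1.
t1 must be 5 (only option left).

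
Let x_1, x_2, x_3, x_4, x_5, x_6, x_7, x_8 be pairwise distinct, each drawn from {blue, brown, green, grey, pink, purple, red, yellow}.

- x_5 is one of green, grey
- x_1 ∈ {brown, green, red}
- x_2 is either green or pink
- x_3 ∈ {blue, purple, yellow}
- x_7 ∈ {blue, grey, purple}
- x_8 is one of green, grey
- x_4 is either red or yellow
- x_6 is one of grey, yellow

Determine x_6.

yellow

Among the 8 variables, brown fits only x_1 (and all 8 values in {blue, brown, green, grey, pink, purple, red, yellow} must be used), so x_1 = brown.
Among the 7 still-open variables, pink fits only x_2 (and all 7 values in {blue, green, grey, pink, purple, red, yellow} must be used), so x_2 = pink.
The 6 still-open variables together cover exactly {blue, green, grey, purple, red, yellow} — 6 values for 6 variables — and red appears only in x_4's list, so x_4 = red.
x_5 and x_8 share exactly the 2 values {green, grey}; by pigeonhole those values go to them, so strike green, grey from x_6, x_7.
So x_6 = yellow.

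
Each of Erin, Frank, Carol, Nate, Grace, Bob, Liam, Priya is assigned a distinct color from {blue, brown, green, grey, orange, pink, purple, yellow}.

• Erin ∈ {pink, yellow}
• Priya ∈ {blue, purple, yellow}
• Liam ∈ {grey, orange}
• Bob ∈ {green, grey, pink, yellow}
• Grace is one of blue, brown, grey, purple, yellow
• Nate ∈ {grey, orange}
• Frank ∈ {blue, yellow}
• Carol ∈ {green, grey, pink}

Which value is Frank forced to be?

blue

The 8 variables draw from only 8 values {blue, brown, green, grey, orange, pink, purple, yellow}, so each is used; only Grace can be brown, hence Grace = brown.
The 7 still-open variables together cover exactly {blue, green, grey, orange, pink, purple, yellow} — 7 values for 7 variables — and purple appears only in Priya's list, so Priya = purple.
The 6 still-open variables together cover exactly {blue, green, grey, orange, pink, yellow} — 6 values for 6 variables — and blue appears only in Frank's list, so Frank = blue.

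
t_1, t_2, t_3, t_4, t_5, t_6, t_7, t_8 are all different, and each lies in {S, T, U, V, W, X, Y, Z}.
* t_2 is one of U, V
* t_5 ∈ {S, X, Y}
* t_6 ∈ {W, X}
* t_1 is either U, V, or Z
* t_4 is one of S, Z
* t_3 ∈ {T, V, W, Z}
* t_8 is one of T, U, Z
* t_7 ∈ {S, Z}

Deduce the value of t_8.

T

Among the 8 variables, Y fits only t_5 (and all 8 values in {S, T, U, V, W, X, Y, Z} must be used), so t_5 = Y.
The 7 still-open variables together cover exactly {S, T, U, V, W, X, Z} — 7 values for 7 variables — and X appears only in t_6's list, so t_6 = X.
The 6 still-open variables together cover exactly {S, T, U, V, W, Z} — 6 values for 6 variables — and W appears only in t_3's list, so t_3 = W.
The 5 still-open variables draw from only 5 values {S, T, U, V, Z}, so each is used; only t_8 can be T, hence t_8 = T.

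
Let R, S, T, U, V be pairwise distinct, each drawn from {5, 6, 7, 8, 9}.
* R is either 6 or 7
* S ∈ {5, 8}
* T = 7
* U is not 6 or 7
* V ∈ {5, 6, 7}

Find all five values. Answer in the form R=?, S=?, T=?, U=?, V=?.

R=6, S=8, T=7, U=9, V=5

T has just one choice, so T = 7. Remove 7 from R, V.
R has just one choice, so R = 6. So V can't be 6.
V must be 5 (only option left). Eliminate 5 elsewhere: S, U.
S has just one choice, so S = 8. Eliminate 8 elsewhere: U.
U's domain is down to {9}, so U = 9.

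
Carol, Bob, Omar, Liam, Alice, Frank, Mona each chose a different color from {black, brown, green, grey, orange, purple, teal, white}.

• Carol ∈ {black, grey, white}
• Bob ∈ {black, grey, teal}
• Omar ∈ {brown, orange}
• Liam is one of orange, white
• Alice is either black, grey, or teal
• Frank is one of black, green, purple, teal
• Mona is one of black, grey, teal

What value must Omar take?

Bob, Alice, Mona share exactly the 3 values {black, grey, teal}; by pigeonhole those values go to them, so strike black, grey, teal from Carol, Frank.
Carol has just one choice, so Carol = white. So Liam can't be white.
Liam has just one choice, so Liam = orange. Strike orange from Omar.
So Omar = brown.

brown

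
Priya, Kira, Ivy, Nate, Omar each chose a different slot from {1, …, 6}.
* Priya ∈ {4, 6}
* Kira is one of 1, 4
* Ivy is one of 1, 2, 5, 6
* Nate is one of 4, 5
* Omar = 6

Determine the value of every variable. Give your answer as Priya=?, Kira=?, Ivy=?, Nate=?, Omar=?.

Priya=4, Kira=1, Ivy=2, Nate=5, Omar=6

Omar's domain is down to {6}, so Omar = 6. Eliminate 6 elsewhere: Priya, Ivy.
Priya's domain is down to {4}, so Priya = 4. Eliminate 4 elsewhere: Kira, Nate.
Kira's domain is down to {1}, so Kira = 1. Remove 1 from Ivy.
Nate must be 5 (only option left). Strike 5 from Ivy.
Ivy's domain is down to {2}, so Ivy = 2.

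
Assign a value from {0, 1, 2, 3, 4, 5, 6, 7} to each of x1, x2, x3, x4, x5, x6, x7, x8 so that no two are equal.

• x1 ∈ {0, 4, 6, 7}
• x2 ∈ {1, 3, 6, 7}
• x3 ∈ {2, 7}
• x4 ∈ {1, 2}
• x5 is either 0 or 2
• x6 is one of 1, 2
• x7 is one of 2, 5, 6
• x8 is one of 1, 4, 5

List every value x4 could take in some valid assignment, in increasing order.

1, 2

The 8 variables draw from only 8 values {0, 1, 2, 3, 4, 5, 6, 7}, so each is used; only x2 can be 3, hence x2 = 3.
x4 and x6 share exactly the 2 values {1, 2}; by pigeonhole those values go to them, so strike 1, 2 from x3, x5, x7, x8.
That leaves x3 = 7. Eliminate 7 elsewhere: x1.
That leaves x5 = 0. Strike 0 from x1.
No further eliminations apply; x4 can still be any of 1, 2.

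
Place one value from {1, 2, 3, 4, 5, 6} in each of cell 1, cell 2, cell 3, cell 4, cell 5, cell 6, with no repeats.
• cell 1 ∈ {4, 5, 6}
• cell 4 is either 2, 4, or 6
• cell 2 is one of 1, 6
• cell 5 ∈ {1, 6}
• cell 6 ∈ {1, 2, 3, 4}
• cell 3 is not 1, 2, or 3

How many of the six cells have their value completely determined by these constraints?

2

Among the 6 variables, 3 fits only cell 6 (and all 6 values in {1, 2, 3, 4, 5, 6} must be used), so cell 6 = 3.
Among the 5 still-open variables, 2 fits only cell 4 (and all 5 values in {1, 2, 4, 5, 6} must be used), so cell 4 = 2.
cell 2 and cell 5 between them cover only {1, 6} — a naked pair. Remove those values from cell 1, cell 3.
Determined: cell 4=2, cell 6=3. The other cells each still have more than one consistent value. That makes 2.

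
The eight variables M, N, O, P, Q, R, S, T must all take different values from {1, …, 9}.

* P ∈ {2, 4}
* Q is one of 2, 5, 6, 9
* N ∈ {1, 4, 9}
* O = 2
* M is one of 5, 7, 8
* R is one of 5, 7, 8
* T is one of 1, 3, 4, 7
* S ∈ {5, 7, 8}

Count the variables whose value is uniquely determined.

2

O must be 2 (only option left). Strike 2 from P, Q.
P's domain is down to {4}, so P = 4. So N, T can't be 4.
M, R, S between them cover only {5, 7, 8} — a naked triple. Remove those values from Q, T.
Determined: O=2, P=4. The other variables each still have more than one consistent value. That makes 2.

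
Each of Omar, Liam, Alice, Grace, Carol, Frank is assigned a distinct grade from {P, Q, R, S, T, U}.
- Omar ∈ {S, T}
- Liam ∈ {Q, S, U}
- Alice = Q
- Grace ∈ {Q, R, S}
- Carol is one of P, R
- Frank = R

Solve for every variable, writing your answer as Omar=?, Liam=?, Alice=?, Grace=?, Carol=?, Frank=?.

Omar=T, Liam=U, Alice=Q, Grace=S, Carol=P, Frank=R

Alice has just one choice, so Alice = Q. Remove Q from Liam, Grace.
Frank must be R (only option left). Remove R from Grace, Carol.
That leaves Grace = S. Strike S from Omar, Liam.
Carol's domain is down to {P}, so Carol = P.
Omar has just one choice, so Omar = T.
That leaves Liam = U.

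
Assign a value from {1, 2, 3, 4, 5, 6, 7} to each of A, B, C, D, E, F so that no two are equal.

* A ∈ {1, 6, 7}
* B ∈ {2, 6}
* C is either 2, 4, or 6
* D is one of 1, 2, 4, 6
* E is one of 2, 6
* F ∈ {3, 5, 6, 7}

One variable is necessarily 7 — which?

The 2 variables B and E are confined to {2, 6}, which locks those values in; drop them from A, C, D, F.
C has just one choice, so C = 4. Eliminate 4 elsewhere: D.
That leaves D = 1. Eliminate 1 elsewhere: A.
So 7 goes to A.

A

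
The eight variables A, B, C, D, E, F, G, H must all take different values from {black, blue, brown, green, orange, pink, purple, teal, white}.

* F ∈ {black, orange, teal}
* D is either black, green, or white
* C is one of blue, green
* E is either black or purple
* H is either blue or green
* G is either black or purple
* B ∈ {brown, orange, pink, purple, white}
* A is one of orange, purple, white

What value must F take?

teal

C and H share exactly the 2 values {blue, green}; by pigeonhole those values go to them, so strike blue, green from D.
The 2 variables E and G are confined to {black, purple}, which locks those values in; drop them from A, B, D, F.
D must be white (only option left). Remove white from A, B.
A's domain is down to {orange}, so A = orange. So B, F can't be orange.
So F = teal.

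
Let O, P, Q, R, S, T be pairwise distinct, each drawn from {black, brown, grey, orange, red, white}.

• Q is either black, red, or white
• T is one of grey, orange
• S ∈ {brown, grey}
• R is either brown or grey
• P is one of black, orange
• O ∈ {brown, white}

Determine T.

Among the 6 variables, red fits only Q (and all 6 values in {black, brown, grey, orange, red, white} must be used), so Q = red.
Among the 5 still-open variables, black fits only P (and all 5 values in {black, brown, grey, orange, white} must be used), so P = black.
The 4 still-open variables draw from only 4 values {brown, grey, orange, white}, so each is used; only T can be orange, hence T = orange.

orange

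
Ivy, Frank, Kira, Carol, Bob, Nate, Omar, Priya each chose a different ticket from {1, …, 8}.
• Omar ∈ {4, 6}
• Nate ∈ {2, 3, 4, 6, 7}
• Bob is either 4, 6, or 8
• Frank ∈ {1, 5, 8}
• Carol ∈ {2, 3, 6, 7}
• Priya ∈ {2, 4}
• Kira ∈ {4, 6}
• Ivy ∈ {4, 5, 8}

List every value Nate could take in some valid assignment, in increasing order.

The 8 variables together cover exactly {1, 2, 3, 4, 5, 6, 7, 8} — 8 values for 8 variables — and 1 appears only in Frank's list, so Frank = 1.
The 7 still-open variables together cover exactly {2, 3, 4, 5, 6, 7, 8} — 7 values for 7 variables — and 5 appears only in Ivy's list, so Ivy = 5.
Among the 6 still-open variables, 8 fits only Bob (and all 6 values in {2, 3, 4, 6, 7, 8} must be used), so Bob = 8.
Kira and Omar share exactly the 2 values {4, 6}; by pigeonhole those values go to them, so strike 4, 6 from Carol, Nate, Priya.
That leaves Priya = 2. Strike 2 from Carol, Nate.
No further eliminations apply; Nate can still be any of 3, 7.

3, 7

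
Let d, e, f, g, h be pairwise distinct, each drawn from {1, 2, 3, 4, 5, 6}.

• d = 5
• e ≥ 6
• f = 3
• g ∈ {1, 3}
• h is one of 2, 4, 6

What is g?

d has just one choice, so d = 5.
That leaves e = 6. Remove 6 from h.
That leaves f = 3. Strike 3 from g.
So g = 1.

1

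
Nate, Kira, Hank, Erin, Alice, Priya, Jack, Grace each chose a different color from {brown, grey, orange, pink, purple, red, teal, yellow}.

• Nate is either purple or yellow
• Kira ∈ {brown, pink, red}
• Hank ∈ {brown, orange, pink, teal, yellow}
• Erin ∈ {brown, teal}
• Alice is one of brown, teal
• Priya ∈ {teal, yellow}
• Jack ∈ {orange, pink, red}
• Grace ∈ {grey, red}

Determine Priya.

yellow

Among the 8 variables, grey fits only Grace (and all 8 values in {brown, grey, orange, pink, purple, red, teal, yellow} must be used), so Grace = grey.
Among the 7 still-open variables, purple fits only Nate (and all 7 values in {brown, orange, pink, purple, red, teal, yellow} must be used), so Nate = purple.
The 2 variables Erin and Alice are confined to {brown, teal}, which locks those values in; drop them from Kira, Hank, Priya.
So Priya = yellow.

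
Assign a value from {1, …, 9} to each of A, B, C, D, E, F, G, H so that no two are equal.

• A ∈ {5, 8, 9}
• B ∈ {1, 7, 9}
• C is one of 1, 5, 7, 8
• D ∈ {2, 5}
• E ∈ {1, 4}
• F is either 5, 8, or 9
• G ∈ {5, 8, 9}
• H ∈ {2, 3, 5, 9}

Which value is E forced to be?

Among the 8 variables, 3 fits only H (and all 8 values in {1, 2, 3, 4, 5, 7, 8, 9} must be used), so H = 3.
Among the 7 still-open variables, 2 fits only D (and all 7 values in {1, 2, 4, 5, 7, 8, 9} must be used), so D = 2.
The 6 still-open variables together cover exactly {1, 4, 5, 7, 8, 9} — 6 values for 6 variables — and 4 appears only in E's list, so E = 4.

4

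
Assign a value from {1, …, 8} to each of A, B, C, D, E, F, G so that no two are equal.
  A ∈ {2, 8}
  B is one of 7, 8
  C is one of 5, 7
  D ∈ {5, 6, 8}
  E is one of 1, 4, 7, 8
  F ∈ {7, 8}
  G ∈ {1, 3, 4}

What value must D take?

The 2 variables B and F are confined to {7, 8}, which locks those values in; drop them from A, C, D, E.
A's domain is down to {2}, so A = 2.
C must be 5 (only option left). Eliminate 5 elsewhere: D.
So D = 6.

6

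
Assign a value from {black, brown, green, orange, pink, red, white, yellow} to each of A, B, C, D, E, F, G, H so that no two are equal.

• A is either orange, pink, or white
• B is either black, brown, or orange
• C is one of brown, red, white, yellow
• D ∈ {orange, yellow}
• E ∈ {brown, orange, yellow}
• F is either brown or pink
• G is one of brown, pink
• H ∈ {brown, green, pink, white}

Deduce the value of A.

Among the 8 variables, black fits only B (and all 8 values in {black, brown, green, orange, pink, red, white, yellow} must be used), so B = black.
The 7 still-open variables together cover exactly {brown, green, orange, pink, red, white, yellow} — 7 values for 7 variables — and green appears only in H's list, so H = green.
The 6 still-open variables together cover exactly {brown, orange, pink, red, white, yellow} — 6 values for 6 variables — and red appears only in C's list, so C = red.
The 5 still-open variables draw from only 5 values {brown, orange, pink, white, yellow}, so each is used; only A can be white, hence A = white.

white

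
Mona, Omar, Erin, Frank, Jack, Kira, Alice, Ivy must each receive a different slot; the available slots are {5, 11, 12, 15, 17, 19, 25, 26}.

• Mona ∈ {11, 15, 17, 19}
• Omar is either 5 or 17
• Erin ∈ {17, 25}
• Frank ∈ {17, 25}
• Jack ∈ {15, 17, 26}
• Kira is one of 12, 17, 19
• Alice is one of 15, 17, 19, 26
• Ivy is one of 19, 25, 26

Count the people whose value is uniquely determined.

The 8 variables together cover exactly {5, 11, 12, 15, 17, 19, 25, 26} — 8 values for 8 variables — and 5 appears only in Omar's list, so Omar = 5.
The 7 still-open variables together cover exactly {11, 12, 15, 17, 19, 25, 26} — 7 values for 7 variables — and 11 appears only in Mona's list, so Mona = 11.
The 6 still-open variables together cover exactly {12, 15, 17, 19, 25, 26} — 6 values for 6 variables — and 12 appears only in Kira's list, so Kira = 12.
The 2 variables Erin and Frank are confined to {17, 25}, which locks those values in; drop them from Jack, Alice, Ivy.
Determined: Mona=11, Omar=5, Kira=12. The other people each still have more than one consistent value. That makes 3.

3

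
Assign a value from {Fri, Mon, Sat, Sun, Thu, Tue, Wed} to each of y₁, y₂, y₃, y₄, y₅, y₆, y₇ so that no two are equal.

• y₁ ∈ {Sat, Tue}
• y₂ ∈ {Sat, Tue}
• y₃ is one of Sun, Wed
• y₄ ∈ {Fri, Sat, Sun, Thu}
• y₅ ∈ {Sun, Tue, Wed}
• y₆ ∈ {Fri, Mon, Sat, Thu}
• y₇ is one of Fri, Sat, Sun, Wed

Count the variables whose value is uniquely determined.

The 7 variables together cover exactly {Fri, Mon, Sat, Sun, Thu, Tue, Wed} — 7 values for 7 variables — and Mon appears only in y₆'s list, so y₆ = Mon.
The 6 still-open variables draw from only 6 values {Fri, Sat, Sun, Thu, Tue, Wed}, so each is used; only y₄ can be Thu, hence y₄ = Thu.
The 5 still-open variables draw from only 5 values {Fri, Sat, Sun, Tue, Wed}, so each is used; only y₇ can be Fri, hence y₇ = Fri.
y₁ and y₂ share exactly the 2 values {Sat, Tue}; by pigeonhole those values go to them, so strike Sat, Tue from y₅.
Determined: y₄=Thu, y₆=Mon, y₇=Fri. The other variables each still have more than one consistent value. That makes 3.

3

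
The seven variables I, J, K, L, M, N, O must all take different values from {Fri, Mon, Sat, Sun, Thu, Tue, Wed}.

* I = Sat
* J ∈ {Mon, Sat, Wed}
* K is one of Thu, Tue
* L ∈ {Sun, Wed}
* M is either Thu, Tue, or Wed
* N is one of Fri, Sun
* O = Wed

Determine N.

Fri

I has just one choice, so I = Sat. So J can't be Sat.
O has just one choice, so O = Wed. Remove Wed from J, L, M.
J's domain is down to {Mon}, so J = Mon.
That leaves L = Sun. Eliminate Sun elsewhere: N.
So N = Fri.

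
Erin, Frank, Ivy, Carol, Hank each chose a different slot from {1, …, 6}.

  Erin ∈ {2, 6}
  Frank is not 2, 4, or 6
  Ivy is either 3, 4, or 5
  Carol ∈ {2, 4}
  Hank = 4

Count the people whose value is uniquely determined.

3

Hank has just one choice, so Hank = 4. Strike 4 from Ivy, Carol.
Carol has just one choice, so Carol = 2. Strike 2 from Erin.
Erin must be 6 (only option left).
Determined: Erin=6, Carol=2, Hank=4. The other people each still have more than one consistent value. That makes 3.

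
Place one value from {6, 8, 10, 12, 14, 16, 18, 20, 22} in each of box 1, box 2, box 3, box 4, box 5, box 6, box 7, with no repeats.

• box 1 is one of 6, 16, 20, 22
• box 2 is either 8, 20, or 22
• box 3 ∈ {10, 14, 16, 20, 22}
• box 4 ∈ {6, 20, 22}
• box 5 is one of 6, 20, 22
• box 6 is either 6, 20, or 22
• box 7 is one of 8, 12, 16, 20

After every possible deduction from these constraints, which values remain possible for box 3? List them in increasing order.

The 3 variables box 4, box 5, box 6 are confined to {6, 20, 22}, which locks those values in; drop them from box 1, box 2, box 3, box 7.
box 1 must be 16 (only option left). So box 3, box 7 can't be 16.
box 2 must be 8 (only option left). Eliminate 8 elsewhere: box 7.
box 7 has just one choice, so box 7 = 12.
No further eliminations apply; box 3 can still be any of 10, 14.

10, 14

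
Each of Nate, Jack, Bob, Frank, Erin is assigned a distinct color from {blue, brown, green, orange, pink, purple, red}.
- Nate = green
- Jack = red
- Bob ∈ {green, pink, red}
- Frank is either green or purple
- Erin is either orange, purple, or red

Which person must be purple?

Nate has just one choice, so Nate = green. Eliminate green elsewhere: Bob, Frank.
So purple goes to Frank.

Frank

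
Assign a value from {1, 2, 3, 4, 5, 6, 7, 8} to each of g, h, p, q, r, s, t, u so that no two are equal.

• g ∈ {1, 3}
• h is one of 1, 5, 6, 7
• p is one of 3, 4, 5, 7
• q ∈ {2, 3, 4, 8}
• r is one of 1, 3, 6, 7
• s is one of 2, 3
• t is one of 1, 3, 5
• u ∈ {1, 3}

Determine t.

5

The 8 variables draw from only 8 values {1, 2, 3, 4, 5, 6, 7, 8}, so each is used; only q can be 8, hence q = 8.
The 7 still-open variables draw from only 7 values {1, 2, 3, 4, 5, 6, 7}, so each is used; only s can be 2, hence s = 2.
The 6 still-open variables draw from only 6 values {1, 3, 4, 5, 6, 7}, so each is used; only p can be 4, hence p = 4.
g and u share exactly the 2 values {1, 3}; by pigeonhole those values go to them, so strike 1, 3 from h, r, t.
So t = 5.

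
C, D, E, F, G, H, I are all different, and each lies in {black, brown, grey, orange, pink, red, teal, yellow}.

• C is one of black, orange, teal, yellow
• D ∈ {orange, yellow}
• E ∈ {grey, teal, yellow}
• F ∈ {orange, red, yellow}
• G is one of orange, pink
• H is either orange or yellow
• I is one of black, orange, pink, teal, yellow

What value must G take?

pink

The 7 variables together cover exactly {black, grey, orange, pink, red, teal, yellow} — 7 values for 7 variables — and grey appears only in E's list, so E = grey.
Among the 6 still-open variables, red fits only F (and all 6 values in {black, orange, pink, red, teal, yellow} must be used), so F = red.
D and H between them cover only {orange, yellow} — a naked pair. Remove those values from C, G, I.
So G = pink.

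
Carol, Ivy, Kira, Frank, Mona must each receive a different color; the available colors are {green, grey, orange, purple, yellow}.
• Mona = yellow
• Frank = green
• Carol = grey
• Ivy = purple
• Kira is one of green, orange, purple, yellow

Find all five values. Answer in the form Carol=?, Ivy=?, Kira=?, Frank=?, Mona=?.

Carol=grey, Ivy=purple, Kira=orange, Frank=green, Mona=yellow

Carol's domain is down to {grey}, so Carol = grey.
Ivy must be purple (only option left). Strike purple from Kira.
Frank has just one choice, so Frank = green. Strike green from Kira.
Mona must be yellow (only option left). Eliminate yellow elsewhere: Kira.
That leaves Kira = orange.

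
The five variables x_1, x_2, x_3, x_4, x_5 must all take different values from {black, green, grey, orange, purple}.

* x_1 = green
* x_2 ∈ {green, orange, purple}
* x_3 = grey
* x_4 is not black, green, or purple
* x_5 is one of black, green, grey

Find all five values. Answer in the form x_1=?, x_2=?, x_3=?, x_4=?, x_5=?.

x_1 has just one choice, so x_1 = green. Strike green from x_2, x_5.
That leaves x_3 = grey. Eliminate grey elsewhere: x_4, x_5.
x_4 has just one choice, so x_4 = orange. Remove orange from x_2.
That leaves x_5 = black.
x_2 must be purple (only option left).

x_1=green, x_2=purple, x_3=grey, x_4=orange, x_5=black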